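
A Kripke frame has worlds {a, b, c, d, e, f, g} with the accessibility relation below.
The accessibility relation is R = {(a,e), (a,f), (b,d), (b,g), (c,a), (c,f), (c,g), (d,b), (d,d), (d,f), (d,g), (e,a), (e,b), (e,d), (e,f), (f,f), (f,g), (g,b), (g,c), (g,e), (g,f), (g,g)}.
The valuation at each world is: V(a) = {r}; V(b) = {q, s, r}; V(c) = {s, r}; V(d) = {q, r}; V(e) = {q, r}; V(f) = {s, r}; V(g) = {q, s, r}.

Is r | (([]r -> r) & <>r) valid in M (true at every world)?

Let φ = r | (([]r -> r) & <>r). Evaluate φ at each world:
  a (successors {e, f}): φ is true.
  b (successors {d, g}): φ is true.
  c (successors {a, f, g}): φ is true.
  d (successors {b, d, f, g}): φ is true.
  e (successors {a, b, d, f}): φ is true.
  f (successors {f, g}): φ is true.
  g (successors {b, c, e, f, g}): φ is true.
For instance, at d:
  At d: r is true, ([]r -> r) & <>r is true, so r | (([]r -> r) & <>r) is true.
    At d: []r -> r is true, <>r is true, so ([]r -> r) & <>r is true.
      At d: []r is true, r is true, so []r -> r is true.
      At d: <>r requires r at some successor in {b, d, f, g}.
        r holds at b, so <>r is true at d.

Yes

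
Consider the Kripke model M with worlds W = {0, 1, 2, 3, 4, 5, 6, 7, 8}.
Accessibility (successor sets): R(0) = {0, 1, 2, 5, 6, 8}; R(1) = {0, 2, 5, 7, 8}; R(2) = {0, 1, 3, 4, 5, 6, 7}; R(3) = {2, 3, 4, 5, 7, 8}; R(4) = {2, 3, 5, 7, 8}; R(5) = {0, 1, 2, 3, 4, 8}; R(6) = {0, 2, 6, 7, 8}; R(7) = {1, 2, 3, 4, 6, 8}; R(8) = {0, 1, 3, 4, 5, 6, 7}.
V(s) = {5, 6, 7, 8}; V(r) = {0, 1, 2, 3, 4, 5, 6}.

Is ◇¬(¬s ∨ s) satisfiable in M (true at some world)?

No

Recall that ◇ψ holds at a world iff ψ holds at some accessible world.
Let φ = ◇¬(¬s ∨ s). Evaluate φ at each world:
  0 (successors {0, 1, 2, 5, 6, 8}): φ is false.
  1 (successors {0, 2, 5, 7, 8}): φ is false.
  2 (successors {0, 1, 3, 4, 5, 6, 7}): φ is false.
  3 (successors {2, 3, 4, 5, 7, 8}): φ is false.
  4 (successors {2, 3, 5, 7, 8}): φ is false.
  5 (successors {0, 1, 2, 3, 4, 8}): φ is false.
  6 (successors {0, 2, 6, 7, 8}): φ is false.
  7 (successors {1, 2, 3, 4, 6, 8}): φ is false.
  8 (successors {0, 1, 3, 4, 5, 6, 7}): φ is false.
For instance, at 5:
  At 5: ◇¬(¬s ∨ s) requires ¬(¬s ∨ s) at some successor in {0, 1, 2, 3, 4, 8}.
    At 0: ¬(¬s ∨ s) is false.
    At 1: ¬(¬s ∨ s) is false.
    At 2: ¬(¬s ∨ s) is false.
    At 3: ¬(¬s ∨ s) is false.
    At 4: ¬(¬s ∨ s) is false.
    At 8: ¬(¬s ∨ s) is false.
  So ◇¬(¬s ∨ s) is false at 5.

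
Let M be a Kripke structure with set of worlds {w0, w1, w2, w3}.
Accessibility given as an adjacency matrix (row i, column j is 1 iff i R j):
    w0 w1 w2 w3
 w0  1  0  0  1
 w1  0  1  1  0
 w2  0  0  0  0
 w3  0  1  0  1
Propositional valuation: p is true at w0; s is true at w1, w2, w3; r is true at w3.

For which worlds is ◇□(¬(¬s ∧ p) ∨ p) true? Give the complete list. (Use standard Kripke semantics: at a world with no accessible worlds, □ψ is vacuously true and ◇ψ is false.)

w0, w1, w3

Recall that □ψ holds at a world iff ψ holds at every accessible world, and ◇ψ holds iff ψ holds at some accessible world.
Let φ = ◇□(¬(¬s ∧ p) ∨ p). Evaluate φ at each world:
  w0 (successors {w0, w3}): φ is true.
  w1 (successors {w1, w2}): φ is true.
  w2 (successors ∅): φ is false.
  w3 (successors {w1, w3}): φ is true.
For instance, at w3:
  At w3: ◇□(¬(¬s ∧ p) ∨ p) requires □(¬(¬s ∧ p) ∨ p) at some successor in {w1, w3}.
    □(¬(¬s ∧ p) ∨ p) holds at w1, so ◇□(¬(¬s ∧ p) ∨ p) is true at w3.
      At w1: □(¬(¬s ∧ p) ∨ p) requires ¬(¬s ∧ p) ∨ p at every successor {w1, w2}.
        At w1: ¬(¬s ∧ p) ∨ p is true.
        At w2: ¬(¬s ∧ p) ∨ p is true.
      So □(¬(¬s ∧ p) ∨ p) is true at w1.
Satisfying worlds: {w0, w1, w3}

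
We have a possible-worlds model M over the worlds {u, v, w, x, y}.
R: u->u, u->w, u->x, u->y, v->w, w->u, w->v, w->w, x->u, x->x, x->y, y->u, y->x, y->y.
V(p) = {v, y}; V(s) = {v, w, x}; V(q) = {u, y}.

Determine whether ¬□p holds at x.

At x: □p is false, so ¬□p is true.
  At x: □p requires p at every successor {u, x, y}.
    p fails at u, so □p is false at x.

Yes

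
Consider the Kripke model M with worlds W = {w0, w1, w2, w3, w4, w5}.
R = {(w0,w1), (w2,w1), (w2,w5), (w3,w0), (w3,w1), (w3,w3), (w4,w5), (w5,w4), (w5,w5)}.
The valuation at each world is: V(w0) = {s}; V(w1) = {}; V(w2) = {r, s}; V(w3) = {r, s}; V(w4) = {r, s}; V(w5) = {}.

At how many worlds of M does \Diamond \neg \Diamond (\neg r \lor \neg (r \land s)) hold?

Recall that \Diamond ψ holds at a world iff ψ holds at some accessible world.
Let φ = \Diamond \neg \Diamond (\neg r \lor \neg (r \land s)). Evaluate φ at each world:
  w0 (successors {w1}): φ is true.
  w1 (successors ∅): φ is false.
  w2 (successors {w1, w5}): φ is true.
  w3 (successors {w0, w1, w3}): φ is true.
  w4 (successors {w5}): φ is false.
  w5 (successors {w4, w5}): φ is false.
For instance, at w0:
  At w0: \Diamond \neg \Diamond (\neg r \lor \neg (r \land s)) requires \neg \Diamond (\neg r \lor \neg (r \land s)) at some successor in {w1}.
    \neg \Diamond (\neg r \lor \neg (r \land s)) holds at w1, so \Diamond \neg \Diamond (\neg r \lor \neg (r \land s)) is true at w0.
      At w1: \Diamond (\neg r \lor \neg (r \land s)) is false, so \neg \Diamond (\neg r \lor \neg (r \land s)) is true.
Satisfying worlds: {w0, w2, w3}

3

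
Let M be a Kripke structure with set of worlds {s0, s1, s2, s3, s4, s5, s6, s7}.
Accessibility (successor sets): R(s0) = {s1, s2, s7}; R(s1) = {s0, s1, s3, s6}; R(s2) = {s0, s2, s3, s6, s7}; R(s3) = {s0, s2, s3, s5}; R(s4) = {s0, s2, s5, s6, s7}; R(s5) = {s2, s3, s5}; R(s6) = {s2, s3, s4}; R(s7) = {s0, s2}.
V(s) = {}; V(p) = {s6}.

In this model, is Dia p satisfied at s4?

Yes

At s4: Dia p requires p at some successor in {s0, s2, s5, s6, s7}.
  p holds at s6, so Dia p is true at s4.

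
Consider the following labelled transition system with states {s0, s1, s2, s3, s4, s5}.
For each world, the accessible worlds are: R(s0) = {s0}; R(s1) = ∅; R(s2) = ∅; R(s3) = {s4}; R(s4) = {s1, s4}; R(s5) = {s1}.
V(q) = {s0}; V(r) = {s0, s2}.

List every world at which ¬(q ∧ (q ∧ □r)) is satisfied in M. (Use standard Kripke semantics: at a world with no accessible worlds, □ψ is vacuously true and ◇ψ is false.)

Let φ = ¬(q ∧ (q ∧ □r)). Evaluate φ at each world:
  s0 (successors {s0}): φ is false.
  s1 (successors ∅): φ is true.
  s2 (successors ∅): φ is true.
  s3 (successors {s4}): φ is true.
  s4 (successors {s1, s4}): φ is true.
  s5 (successors {s1}): φ is true.
For instance, at s3:
  At s3: q ∧ (q ∧ □r) is false, so ¬(q ∧ (q ∧ □r)) is true.
    At s3: q is false, q ∧ □r is false, so q ∧ (q ∧ □r) is false.
      At s3: q is false, □r is false, so q ∧ □r is false.
Satisfying worlds: {s1, s2, s3, s4, s5}

s1, s2, s3, s4, s5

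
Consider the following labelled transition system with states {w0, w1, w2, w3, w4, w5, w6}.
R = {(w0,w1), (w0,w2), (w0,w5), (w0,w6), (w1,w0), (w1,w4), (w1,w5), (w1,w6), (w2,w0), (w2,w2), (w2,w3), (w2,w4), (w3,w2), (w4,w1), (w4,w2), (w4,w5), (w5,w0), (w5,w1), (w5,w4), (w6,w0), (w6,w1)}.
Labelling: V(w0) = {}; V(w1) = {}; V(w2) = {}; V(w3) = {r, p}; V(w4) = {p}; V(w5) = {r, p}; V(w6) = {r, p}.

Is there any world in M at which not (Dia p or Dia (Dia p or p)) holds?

No

Recall that Dia ψ holds at a world iff ψ holds at some accessible world.
Let φ = not (Dia p or Dia (Dia p or p)). Evaluate φ at each world:
  w0 (successors {w1, w2, w5, w6}): φ is false.
  w1 (successors {w0, w4, w5, w6}): φ is false.
  w2 (successors {w0, w2, w3, w4}): φ is false.
  w3 (successors {w2}): φ is false.
  w4 (successors {w1, w2, w5}): φ is false.
  w5 (successors {w0, w1, w4}): φ is false.
  w6 (successors {w0, w1}): φ is false.
For instance, at w0:
  At w0: Dia p or Dia (Dia p or p) is true, so not (Dia p or Dia (Dia p or p)) is false.
    At w0: Dia p is true, Dia (Dia p or p) is true, so Dia p or Dia (Dia p or p) is true.
      At w0: Dia p requires p at some successor in {w1, w2, w5, w6}.
        p holds at w5, so Dia p is true at w0.
      At w0: Dia (Dia p or p) requires Dia p or p at some successor in {w1, w2, w5, w6}.
        Dia p or p holds at w1, so Dia (Dia p or p) is true at w0.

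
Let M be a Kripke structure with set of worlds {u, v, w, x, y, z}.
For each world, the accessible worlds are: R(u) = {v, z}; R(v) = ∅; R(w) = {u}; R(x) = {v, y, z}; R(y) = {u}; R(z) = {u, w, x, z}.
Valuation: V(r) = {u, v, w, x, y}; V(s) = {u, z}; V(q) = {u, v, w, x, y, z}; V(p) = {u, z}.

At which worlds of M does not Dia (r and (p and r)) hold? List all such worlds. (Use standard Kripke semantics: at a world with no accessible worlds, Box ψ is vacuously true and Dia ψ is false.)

u, v, x

Recall that Dia ψ holds at a world iff ψ holds at some accessible world.
Let φ = not Dia (r and (p and r)). Evaluate φ at each world:
  u (successors {v, z}): φ is true.
  v (successors ∅): φ is true.
  w (successors {u}): φ is false.
  x (successors {v, y, z}): φ is true.
  y (successors {u}): φ is false.
  z (successors {u, w, x, z}): φ is false.
For instance, at z:
  At z: Dia (r and (p and r)) is true, so not Dia (r and (p and r)) is false.
    At z: Dia (r and (p and r)) requires r and (p and r) at some successor in {u, w, x, z}.
      r and (p and r) holds at u, so Dia (r and (p and r)) is true at z.
Satisfying worlds: {u, v, x}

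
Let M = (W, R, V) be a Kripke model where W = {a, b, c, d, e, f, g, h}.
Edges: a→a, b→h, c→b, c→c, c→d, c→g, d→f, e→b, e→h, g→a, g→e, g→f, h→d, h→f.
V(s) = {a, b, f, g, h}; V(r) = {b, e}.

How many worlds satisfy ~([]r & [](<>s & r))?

7

Let φ = ~([]r & [](<>s & r)). Evaluate φ at each world:
  a (successors {a}): φ is true.
  b (successors {h}): φ is true.
  c (successors {b, c, d, g}): φ is true.
  d (successors {f}): φ is true.
  e (successors {b, h}): φ is true.
  f (successors ∅): φ is false.
  g (successors {a, e, f}): φ is true.
  h (successors {d, f}): φ is true.
For instance, at g:
  At g: []r & [](<>s & r) is false, so ~([]r & [](<>s & r)) is true.
    At g: []r is false, [](<>s & r) is false, so []r & [](<>s & r) is false.
      At g: []r requires r at every successor {a, e, f}.
        r fails at a, so []r is false at g.
      At g: [](<>s & r) requires <>s & r at every successor {a, e, f}.
        <>s & r fails at a, so [](<>s & r) is false at g.
Satisfying worlds: {a, b, c, d, e, g, h}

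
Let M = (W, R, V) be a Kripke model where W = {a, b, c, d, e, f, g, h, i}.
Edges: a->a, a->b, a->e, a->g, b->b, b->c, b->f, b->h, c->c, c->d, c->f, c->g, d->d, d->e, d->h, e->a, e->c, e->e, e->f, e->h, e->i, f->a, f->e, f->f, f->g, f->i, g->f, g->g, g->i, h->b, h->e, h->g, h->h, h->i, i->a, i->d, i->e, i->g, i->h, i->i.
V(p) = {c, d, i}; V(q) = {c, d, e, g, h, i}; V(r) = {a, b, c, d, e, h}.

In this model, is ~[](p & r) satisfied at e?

At e: [](p & r) is false, so ~[](p & r) is true.
  At e: [](p & r) requires p & r at every successor {a, c, e, f, h, i}.
    p & r fails at a, so [](p & r) is false at e.

Yes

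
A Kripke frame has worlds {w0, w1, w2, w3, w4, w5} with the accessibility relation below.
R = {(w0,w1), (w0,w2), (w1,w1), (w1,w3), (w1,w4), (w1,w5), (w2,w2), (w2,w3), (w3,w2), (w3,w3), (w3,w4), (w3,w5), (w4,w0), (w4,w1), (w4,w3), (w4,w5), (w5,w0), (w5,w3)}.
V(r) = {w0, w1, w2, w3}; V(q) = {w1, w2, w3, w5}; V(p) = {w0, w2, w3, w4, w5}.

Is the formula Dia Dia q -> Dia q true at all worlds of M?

Recall that Dia ψ holds at a world iff ψ holds at some accessible world.
Let φ = Dia Dia q -> Dia q. Evaluate φ at each world:
  w0 (successors {w1, w2}): φ is true.
  w1 (successors {w1, w3, w4, w5}): φ is true.
  w2 (successors {w2, w3}): φ is true.
  w3 (successors {w2, w3, w4, w5}): φ is true.
  w4 (successors {w0, w1, w3, w5}): φ is true.
  w5 (successors {w0, w3}): φ is true.
For instance, at w2:
  At w2: Dia Dia q is true, Dia q is true, so Dia Dia q -> Dia q is true.
    At w2: Dia Dia q requires Dia q at some successor in {w2, w3}.
      Dia q holds at w2, so Dia Dia q is true at w2.
    At w2: Dia q requires q at some successor in {w2, w3}.
      q holds at w2, so Dia q is true at w2.

Yes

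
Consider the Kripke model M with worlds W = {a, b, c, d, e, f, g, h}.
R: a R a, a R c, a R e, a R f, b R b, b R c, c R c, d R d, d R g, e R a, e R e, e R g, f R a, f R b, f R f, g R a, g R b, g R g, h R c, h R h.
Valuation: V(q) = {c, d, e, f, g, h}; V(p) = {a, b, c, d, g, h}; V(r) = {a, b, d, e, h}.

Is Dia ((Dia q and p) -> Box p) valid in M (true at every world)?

Recall that Box ψ holds at a world iff ψ holds at every accessible world, and Dia ψ holds iff ψ holds at some accessible world.
Let φ = Dia ((Dia q and p) -> Box p). Evaluate φ at each world:
  a (successors {a, c, e, f}): φ is true.
  b (successors {b, c}): φ is true.
  c (successors {c}): φ is true.
  d (successors {d, g}): φ is true.
  e (successors {a, e, g}): φ is true.
  f (successors {a, b, f}): φ is true.
  g (successors {a, b, g}): φ is true.
  h (successors {c, h}): φ is true.
For instance, at b:
  At b: Dia ((Dia q and p) -> Box p) requires (Dia q and p) -> Box p at some successor in {b, c}.
    (Dia q and p) -> Box p holds at b, so Dia ((Dia q and p) -> Box p) is true at b.
      At b: Dia q and p is true, Box p is true, so (Dia q and p) -> Box p is true.

Yes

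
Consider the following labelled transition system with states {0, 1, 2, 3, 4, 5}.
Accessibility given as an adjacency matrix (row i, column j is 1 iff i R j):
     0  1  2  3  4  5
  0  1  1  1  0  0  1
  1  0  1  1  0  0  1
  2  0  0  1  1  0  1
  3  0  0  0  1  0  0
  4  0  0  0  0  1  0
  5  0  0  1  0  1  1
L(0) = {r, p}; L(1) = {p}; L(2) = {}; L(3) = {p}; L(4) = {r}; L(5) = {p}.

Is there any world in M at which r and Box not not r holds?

Let φ = r and Box not not r. Evaluate φ at each world:
  0 (successors {0, 1, 2, 5}): φ is false.
  1 (successors {1, 2, 5}): φ is false.
  2 (successors {2, 3, 5}): φ is false.
  3 (successors {3}): φ is false.
  4 (successors {4}): φ is true.
  5 (successors {2, 4, 5}): φ is false.
Detail at 4 (witness):
  At 4: r is true, Box not not r is true, so r and Box not not r is true.
    At 4: Box not not r requires not not r at every successor {4}.
      At 4: not not r is true.
    So Box not not r is true at 4.

Yes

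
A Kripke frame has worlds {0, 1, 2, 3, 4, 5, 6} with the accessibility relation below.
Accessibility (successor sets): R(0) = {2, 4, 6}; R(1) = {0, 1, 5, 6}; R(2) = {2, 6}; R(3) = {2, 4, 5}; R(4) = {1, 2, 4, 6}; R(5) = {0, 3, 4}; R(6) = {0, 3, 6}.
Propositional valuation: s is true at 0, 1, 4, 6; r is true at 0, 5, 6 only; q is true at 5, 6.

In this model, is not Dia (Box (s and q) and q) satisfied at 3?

Yes

At 3: Dia (Box (s and q) and q) is false, so not Dia (Box (s and q) and q) is true.
  At 3: Dia (Box (s and q) and q) requires Box (s and q) and q at some successor in {2, 4, 5}.
    At 2: Box (s and q) and q is false.
    At 4: Box (s and q) and q is false.
    At 5: Box (s and q) and q is false.
  So Dia (Box (s and q) and q) is false at 3.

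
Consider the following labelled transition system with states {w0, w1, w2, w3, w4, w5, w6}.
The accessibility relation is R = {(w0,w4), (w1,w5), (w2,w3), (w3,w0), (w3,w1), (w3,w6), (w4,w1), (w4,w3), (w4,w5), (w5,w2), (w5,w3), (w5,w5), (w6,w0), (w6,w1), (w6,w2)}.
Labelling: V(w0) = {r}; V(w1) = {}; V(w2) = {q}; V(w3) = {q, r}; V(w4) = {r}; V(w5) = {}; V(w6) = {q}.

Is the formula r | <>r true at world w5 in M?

At w5: r is false, <>r is true, so r | <>r is true.
  At w5: <>r requires r at some successor in {w2, w3, w5}.
    r holds at w3, so <>r is true at w5.

Yes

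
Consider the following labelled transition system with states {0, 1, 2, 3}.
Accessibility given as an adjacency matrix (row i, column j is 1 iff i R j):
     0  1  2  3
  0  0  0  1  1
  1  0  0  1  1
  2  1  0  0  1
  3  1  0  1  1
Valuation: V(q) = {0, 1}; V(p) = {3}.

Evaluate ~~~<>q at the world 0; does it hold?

Yes

At 0: ~~<>q is false, so ~~~<>q is true.
  At 0: ~<>q is true, so ~~<>q is false.
    At 0: <>q is false, so ~<>q is true.
      At 0: <>q requires q at some successor in {2, 3}.
        At 2: q is false.
        At 3: q is false.
      So <>q is false at 0.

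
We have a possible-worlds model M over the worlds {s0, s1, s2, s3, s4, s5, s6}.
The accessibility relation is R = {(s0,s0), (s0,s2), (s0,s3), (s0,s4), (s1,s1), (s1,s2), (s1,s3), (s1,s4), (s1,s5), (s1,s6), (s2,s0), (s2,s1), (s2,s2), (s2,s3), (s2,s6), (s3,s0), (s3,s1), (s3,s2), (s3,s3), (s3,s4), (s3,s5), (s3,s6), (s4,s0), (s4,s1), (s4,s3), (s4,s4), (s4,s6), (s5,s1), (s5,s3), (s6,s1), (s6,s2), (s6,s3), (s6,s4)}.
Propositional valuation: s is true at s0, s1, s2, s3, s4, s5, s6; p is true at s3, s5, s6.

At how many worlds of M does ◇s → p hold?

3

Recall that ◇ψ holds at a world iff ψ holds at some accessible world.
Let φ = ◇s → p. Evaluate φ at each world:
  s0 (successors {s0, s2, s3, s4}): φ is false.
  s1 (successors {s1, s2, s3, s4, s5, s6}): φ is false.
  s2 (successors {s0, s1, s2, s3, s6}): φ is false.
  s3 (successors {s0, s1, s2, s3, s4, s5, s6}): φ is true.
  s4 (successors {s0, s1, s3, s4, s6}): φ is false.
  s5 (successors {s1, s3}): φ is true.
  s6 (successors {s1, s2, s3, s4}): φ is true.
For instance, at s3:
  At s3: ◇s is true, p is true, so ◇s → p is true.
    At s3: ◇s requires s at some successor in {s0, s1, s2, s3, s4, s5, s6}.
      s holds at s0, so ◇s is true at s3.
Satisfying worlds: {s3, s5, s6}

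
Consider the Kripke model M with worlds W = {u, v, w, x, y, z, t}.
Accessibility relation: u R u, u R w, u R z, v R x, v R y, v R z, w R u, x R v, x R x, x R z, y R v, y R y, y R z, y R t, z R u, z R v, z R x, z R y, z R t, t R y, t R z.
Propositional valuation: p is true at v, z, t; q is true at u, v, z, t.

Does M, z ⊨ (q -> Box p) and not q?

Recall that Box ψ holds at a world iff ψ holds at every accessible world, and Dia ψ holds iff ψ holds at some accessible world.
At z: q -> Box p is false, not q is false, so (q -> Box p) and not q is false.
  At z: q is true, Box p is false, so q -> Box p is false.
    At z: Box p requires p at every successor {u, v, x, y, t}.
      p fails at u, so Box p is false at z.

No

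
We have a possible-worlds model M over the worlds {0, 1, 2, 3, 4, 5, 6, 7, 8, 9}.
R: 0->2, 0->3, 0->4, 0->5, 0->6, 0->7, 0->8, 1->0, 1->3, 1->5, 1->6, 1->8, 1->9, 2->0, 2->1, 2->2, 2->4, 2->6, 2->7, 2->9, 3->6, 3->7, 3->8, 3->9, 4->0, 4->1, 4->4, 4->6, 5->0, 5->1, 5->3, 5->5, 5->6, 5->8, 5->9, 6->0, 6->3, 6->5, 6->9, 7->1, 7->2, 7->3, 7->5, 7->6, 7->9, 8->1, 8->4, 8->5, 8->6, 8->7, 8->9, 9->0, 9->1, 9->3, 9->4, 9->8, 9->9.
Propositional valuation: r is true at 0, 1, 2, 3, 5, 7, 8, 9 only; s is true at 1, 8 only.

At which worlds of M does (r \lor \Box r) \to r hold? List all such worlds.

Let φ = (r \lor \Box r) \to r. Evaluate φ at each world:
  0 (successors {2, 3, 4, 5, 6, 7, 8}): φ is true.
  1 (successors {0, 3, 5, 6, 8, 9}): φ is true.
  2 (successors {0, 1, 2, 4, 6, 7, 9}): φ is true.
  3 (successors {6, 7, 8, 9}): φ is true.
  4 (successors {0, 1, 4, 6}): φ is true.
  5 (successors {0, 1, 3, 5, 6, 8, 9}): φ is true.
  6 (successors {0, 3, 5, 9}): φ is false.
  7 (successors {1, 2, 3, 5, 6, 9}): φ is true.
  8 (successors {1, 4, 5, 6, 7, 9}): φ is true.
  9 (successors {0, 1, 3, 4, 8, 9}): φ is true.
For instance, at 9:
  At 9: r \lor \Box r is true, r is true, so (r \lor \Box r) \to r is true.
    At 9: r is true, \Box r is false, so r \lor \Box r is true.
      At 9: \Box r requires r at every successor {0, 1, 3, 4, 8, 9}.
        r fails at 4, so \Box r is false at 9.
Satisfying worlds: {0, 1, 2, 3, 4, 5, 7, 8, 9}

0, 1, 2, 3, 4, 5, 7, 8, 9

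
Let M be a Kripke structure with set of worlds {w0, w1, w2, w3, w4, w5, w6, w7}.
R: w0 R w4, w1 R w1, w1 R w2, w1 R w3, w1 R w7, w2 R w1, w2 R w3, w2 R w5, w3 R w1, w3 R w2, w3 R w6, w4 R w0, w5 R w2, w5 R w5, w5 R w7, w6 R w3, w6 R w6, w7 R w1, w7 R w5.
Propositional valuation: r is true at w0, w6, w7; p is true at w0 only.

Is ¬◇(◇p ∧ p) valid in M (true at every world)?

Let φ = ¬◇(◇p ∧ p). Evaluate φ at each world:
  w0 (successors {w4}): φ is true.
  w1 (successors {w1, w2, w3, w7}): φ is true.
  w2 (successors {w1, w3, w5}): φ is true.
  w3 (successors {w1, w2, w6}): φ is true.
  w4 (successors {w0}): φ is true.
  w5 (successors {w2, w5, w7}): φ is true.
  w6 (successors {w3, w6}): φ is true.
  w7 (successors {w1, w5}): φ is true.
For instance, at w7:
  At w7: ◇(◇p ∧ p) is false, so ¬◇(◇p ∧ p) is true.
    At w7: ◇(◇p ∧ p) requires ◇p ∧ p at some successor in {w1, w5}.
      At w1: ◇p ∧ p is false.
      At w5: ◇p ∧ p is false.
    So ◇(◇p ∧ p) is false at w7.

Yes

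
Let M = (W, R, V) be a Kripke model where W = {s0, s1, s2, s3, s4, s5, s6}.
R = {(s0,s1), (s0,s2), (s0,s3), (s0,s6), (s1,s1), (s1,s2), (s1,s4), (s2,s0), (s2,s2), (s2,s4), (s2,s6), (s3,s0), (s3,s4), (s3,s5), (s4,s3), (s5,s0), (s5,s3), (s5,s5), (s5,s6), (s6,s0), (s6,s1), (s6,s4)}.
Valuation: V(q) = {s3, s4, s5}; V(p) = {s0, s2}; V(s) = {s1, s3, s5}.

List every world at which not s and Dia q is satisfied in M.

Recall that Dia ψ holds at a world iff ψ holds at some accessible world.
Let φ = not s and Dia q. Evaluate φ at each world:
  s0 (successors {s1, s2, s3, s6}): φ is true.
  s1 (successors {s1, s2, s4}): φ is false.
  s2 (successors {s0, s2, s4, s6}): φ is true.
  s3 (successors {s0, s4, s5}): φ is false.
  s4 (successors {s3}): φ is true.
  s5 (successors {s0, s3, s5, s6}): φ is false.
  s6 (successors {s0, s1, s4}): φ is true.
For instance, at s5:
  At s5: not s is false, Dia q is true, so not s and Dia q is false.
    At s5: Dia q requires q at some successor in {s0, s3, s5, s6}.
      q holds at s3, so Dia q is true at s5.
Satisfying worlds: {s0, s2, s4, s6}

s0, s2, s4, s6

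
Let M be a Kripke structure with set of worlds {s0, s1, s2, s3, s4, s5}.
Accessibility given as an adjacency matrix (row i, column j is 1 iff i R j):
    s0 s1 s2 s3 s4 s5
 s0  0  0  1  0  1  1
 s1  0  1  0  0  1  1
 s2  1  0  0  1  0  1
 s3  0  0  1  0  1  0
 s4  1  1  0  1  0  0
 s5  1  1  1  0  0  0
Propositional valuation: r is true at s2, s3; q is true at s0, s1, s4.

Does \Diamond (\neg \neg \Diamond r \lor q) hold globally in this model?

Let φ = \Diamond (\neg \neg \Diamond r \lor q). Evaluate φ at each world:
  s0 (successors {s2, s4, s5}): φ is true.
  s1 (successors {s1, s4, s5}): φ is true.
  s2 (successors {s0, s3, s5}): φ is true.
  s3 (successors {s2, s4}): φ is true.
  s4 (successors {s0, s1, s3}): φ is true.
  s5 (successors {s0, s1, s2}): φ is true.
For instance, at s1:
  At s1: \Diamond (\neg \neg \Diamond r \lor q) requires \neg \neg \Diamond r \lor q at some successor in {s1, s4, s5}.
    \neg \neg \Diamond r \lor q holds at s1, so \Diamond (\neg \neg \Diamond r \lor q) is true at s1.
      At s1: \neg \neg \Diamond r is false, q is true, so \neg \neg \Diamond r \lor q is true.

Yes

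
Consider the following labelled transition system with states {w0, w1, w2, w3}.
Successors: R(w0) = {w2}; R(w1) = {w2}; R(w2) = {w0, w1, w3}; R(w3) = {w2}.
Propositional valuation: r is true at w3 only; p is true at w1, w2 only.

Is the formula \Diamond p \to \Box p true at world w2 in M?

No

At w2: \Diamond p is true, \Box p is false, so \Diamond p \to \Box p is false.
  At w2: \Diamond p requires p at some successor in {w0, w1, w3}.
    p holds at w1, so \Diamond p is true at w2.
  At w2: \Box p requires p at every successor {w0, w1, w3}.
    p fails at w0, so \Box p is false at w2.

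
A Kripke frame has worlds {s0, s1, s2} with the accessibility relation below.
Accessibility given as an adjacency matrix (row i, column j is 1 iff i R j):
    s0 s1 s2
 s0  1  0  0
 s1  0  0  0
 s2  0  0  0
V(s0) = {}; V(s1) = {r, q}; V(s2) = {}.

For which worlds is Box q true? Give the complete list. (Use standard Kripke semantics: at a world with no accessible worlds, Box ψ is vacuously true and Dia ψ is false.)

s1, s2

Let φ = Box q. Evaluate φ at each world:
  s0 (successors {s0}): φ is false.
  s1 (successors ∅): φ is true.
  s2 (successors ∅): φ is true.
For instance, at s0:
  At s0: Box q requires q at every successor {s0}.
    q fails at s0, so Box q is false at s0.
Satisfying worlds: {s1, s2}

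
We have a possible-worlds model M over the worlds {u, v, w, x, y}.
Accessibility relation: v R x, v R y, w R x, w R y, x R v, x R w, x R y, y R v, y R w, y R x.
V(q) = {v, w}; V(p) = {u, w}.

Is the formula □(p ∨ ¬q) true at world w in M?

Yes

At w: □(p ∨ ¬q) requires p ∨ ¬q at every successor {x, y}.
  At x: p ∨ ¬q is true.
  At y: p ∨ ¬q is true.
So □(p ∨ ¬q) is true at w.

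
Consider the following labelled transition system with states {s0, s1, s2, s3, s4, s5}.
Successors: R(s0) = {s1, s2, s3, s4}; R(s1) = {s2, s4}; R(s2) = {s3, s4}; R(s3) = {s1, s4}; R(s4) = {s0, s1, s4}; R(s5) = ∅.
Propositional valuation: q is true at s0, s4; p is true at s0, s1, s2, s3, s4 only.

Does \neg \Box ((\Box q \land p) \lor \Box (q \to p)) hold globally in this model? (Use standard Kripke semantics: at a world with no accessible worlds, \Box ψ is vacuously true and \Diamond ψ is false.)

No

Let φ = \neg \Box ((\Box q \land p) \lor \Box (q \to p)). Evaluate φ at each world:
  s0 (successors {s1, s2, s3, s4}): φ is false.
  s1 (successors {s2, s4}): φ is false.
  s2 (successors {s3, s4}): φ is false.
  s3 (successors {s1, s4}): φ is false.
  s4 (successors {s0, s1, s4}): φ is false.
  s5 (successors ∅): φ is false.
Detail at s0 (counterexample):
  At s0: \Box ((\Box q \land p) \lor \Box (q \to p)) is true, so \neg \Box ((\Box q \land p) \lor \Box (q \to p)) is false.
    At s0: \Box ((\Box q \land p) \lor \Box (q \to p)) requires (\Box q \land p) \lor \Box (q \to p) at every successor {s1, s2, s3, s4}.
      At s1: (\Box q \land p) \lor \Box (q \to p) is true.
      At s2: (\Box q \land p) \lor \Box (q \to p) is true.
      At s3: (\Box q \land p) \lor \Box (q \to p) is true.
      At s4: (\Box q \land p) \lor \Box (q \to p) is true.
    So \Box ((\Box q \land p) \lor \Box (q \to p)) is true at s0.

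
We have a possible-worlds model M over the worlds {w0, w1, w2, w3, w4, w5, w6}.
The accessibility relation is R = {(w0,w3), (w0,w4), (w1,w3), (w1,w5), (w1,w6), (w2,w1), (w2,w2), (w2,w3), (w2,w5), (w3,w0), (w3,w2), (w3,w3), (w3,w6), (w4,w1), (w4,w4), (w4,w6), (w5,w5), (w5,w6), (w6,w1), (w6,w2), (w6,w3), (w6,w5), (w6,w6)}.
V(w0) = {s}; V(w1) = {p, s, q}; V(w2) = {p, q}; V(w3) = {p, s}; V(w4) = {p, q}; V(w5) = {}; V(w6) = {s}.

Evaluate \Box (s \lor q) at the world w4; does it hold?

Yes

At w4: \Box (s \lor q) requires s \lor q at every successor {w1, w4, w6}.
  At w1: s \lor q is true.
  At w4: s \lor q is true.
  At w6: s \lor q is true.
So \Box (s \lor q) is true at w4.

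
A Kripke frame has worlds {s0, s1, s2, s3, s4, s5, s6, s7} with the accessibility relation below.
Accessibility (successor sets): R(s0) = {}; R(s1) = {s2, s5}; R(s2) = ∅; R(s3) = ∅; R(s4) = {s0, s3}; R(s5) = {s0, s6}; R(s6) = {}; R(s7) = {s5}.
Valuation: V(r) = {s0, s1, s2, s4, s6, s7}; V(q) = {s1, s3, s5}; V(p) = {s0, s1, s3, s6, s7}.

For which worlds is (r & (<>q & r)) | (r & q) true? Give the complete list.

Recall that <>ψ holds at a world iff ψ holds at some accessible world.
Let φ = (r & (<>q & r)) | (r & q). Evaluate φ at each world:
  s0 (successors ∅): φ is false.
  s1 (successors {s2, s5}): φ is true.
  s2 (successors ∅): φ is false.
  s3 (successors ∅): φ is false.
  s4 (successors {s0, s3}): φ is true.
  s5 (successors {s0, s6}): φ is false.
  s6 (successors ∅): φ is false.
  s7 (successors {s5}): φ is true.
For instance, at s1:
  At s1: r & (<>q & r) is true, r & q is true, so (r & (<>q & r)) | (r & q) is true.
    At s1: r is true, <>q & r is true, so r & (<>q & r) is true.
      At s1: <>q is true, r is true, so <>q & r is true.
Satisfying worlds: {s1, s4, s7}

s1, s4, s7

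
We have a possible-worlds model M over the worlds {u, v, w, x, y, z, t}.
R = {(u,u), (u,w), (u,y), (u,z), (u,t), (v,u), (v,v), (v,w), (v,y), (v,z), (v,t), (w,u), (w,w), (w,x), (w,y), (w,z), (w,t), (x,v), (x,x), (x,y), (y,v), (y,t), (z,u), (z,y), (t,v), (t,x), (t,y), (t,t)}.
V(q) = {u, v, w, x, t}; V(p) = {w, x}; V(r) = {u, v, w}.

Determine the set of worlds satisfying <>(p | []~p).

Let φ = <>(p | []~p). Evaluate φ at each world:
  u (successors {u, w, y, z, t}): φ is true.
  v (successors {u, v, w, y, z, t}): φ is true.
  w (successors {u, w, x, y, z, t}): φ is true.
  x (successors {v, x, y}): φ is true.
  y (successors {v, t}): φ is false.
  z (successors {u, y}): φ is true.
  t (successors {v, x, y, t}): φ is true.
For instance, at x:
  At x: <>(p | []~p) requires p | []~p at some successor in {v, x, y}.
    p | []~p holds at x, so <>(p | []~p) is true at x.
      At x: p is true, []~p is false, so p | []~p is true.
Satisfying worlds: {u, v, w, x, z, t}

u, v, w, x, z, t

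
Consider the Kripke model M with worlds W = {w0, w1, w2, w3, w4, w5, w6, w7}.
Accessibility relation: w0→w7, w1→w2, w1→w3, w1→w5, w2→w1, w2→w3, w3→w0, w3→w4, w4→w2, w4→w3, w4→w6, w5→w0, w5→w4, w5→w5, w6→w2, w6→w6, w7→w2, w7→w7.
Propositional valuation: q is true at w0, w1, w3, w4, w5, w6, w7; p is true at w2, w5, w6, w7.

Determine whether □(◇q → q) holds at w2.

Yes

At w2: □(◇q → q) requires ◇q → q at every successor {w1, w3}.
    At w1: ◇q is true, q is true, so ◇q → q is true.
      At w1: ◇q requires q at some successor in {w2, w3, w5}.
        q holds at w3, so ◇q is true at w1.
    At w3: ◇q is true, q is true, so ◇q → q is true.
      At w3: ◇q requires q at some successor in {w0, w4}.
        q holds at w0, so ◇q is true at w3.
So □(◇q → q) is true at w2.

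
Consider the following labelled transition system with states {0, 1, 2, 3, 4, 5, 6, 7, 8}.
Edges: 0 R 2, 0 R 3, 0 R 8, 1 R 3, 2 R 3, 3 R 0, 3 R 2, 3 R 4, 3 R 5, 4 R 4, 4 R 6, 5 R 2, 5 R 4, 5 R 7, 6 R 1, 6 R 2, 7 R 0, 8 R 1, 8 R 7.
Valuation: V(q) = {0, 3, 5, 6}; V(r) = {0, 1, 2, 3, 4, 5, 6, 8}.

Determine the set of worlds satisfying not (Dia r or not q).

Let φ = not (Dia r or not q). Evaluate φ at each world:
  0 (successors {2, 3, 8}): φ is false.
  1 (successors {3}): φ is false.
  2 (successors {3}): φ is false.
  3 (successors {0, 2, 4, 5}): φ is false.
  4 (successors {4, 6}): φ is false.
  5 (successors {2, 4, 7}): φ is false.
  6 (successors {1, 2}): φ is false.
  7 (successors {0}): φ is false.
  8 (successors {1, 7}): φ is false.
For instance, at 3:
  At 3: Dia r or not q is true, so not (Dia r or not q) is false.
    At 3: Dia r is true, not q is false, so Dia r or not q is true.
      At 3: Dia r requires r at some successor in {0, 2, 4, 5}.
        r holds at 0, so Dia r is true at 3.
Satisfying worlds: none.

none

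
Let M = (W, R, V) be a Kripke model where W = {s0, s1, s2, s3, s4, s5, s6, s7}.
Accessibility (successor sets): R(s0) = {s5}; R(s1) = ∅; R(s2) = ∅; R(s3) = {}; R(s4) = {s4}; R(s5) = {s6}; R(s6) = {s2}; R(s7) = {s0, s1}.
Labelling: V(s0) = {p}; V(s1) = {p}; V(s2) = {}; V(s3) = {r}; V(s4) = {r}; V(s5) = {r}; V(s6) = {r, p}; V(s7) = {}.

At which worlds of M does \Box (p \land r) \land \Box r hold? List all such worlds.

Let φ = \Box (p \land r) \land \Box r. Evaluate φ at each world:
  s0 (successors {s5}): φ is false.
  s1 (successors ∅): φ is true.
  s2 (successors ∅): φ is true.
  s3 (successors ∅): φ is true.
  s4 (successors {s4}): φ is false.
  s5 (successors {s6}): φ is true.
  s6 (successors {s2}): φ is false.
  s7 (successors {s0, s1}): φ is false.
For instance, at s4:
  At s4: \Box (p \land r) is false, \Box r is true, so \Box (p \land r) \land \Box r is false.
    At s4: \Box (p \land r) requires p \land r at every successor {s4}.
      p \land r fails at s4, so \Box (p \land r) is false at s4.
    At s4: \Box r requires r at every successor {s4}.
      At s4: r is true.
    So \Box r is true at s4.
Satisfying worlds: {s1, s2, s3, s5}

s1, s2, s3, s5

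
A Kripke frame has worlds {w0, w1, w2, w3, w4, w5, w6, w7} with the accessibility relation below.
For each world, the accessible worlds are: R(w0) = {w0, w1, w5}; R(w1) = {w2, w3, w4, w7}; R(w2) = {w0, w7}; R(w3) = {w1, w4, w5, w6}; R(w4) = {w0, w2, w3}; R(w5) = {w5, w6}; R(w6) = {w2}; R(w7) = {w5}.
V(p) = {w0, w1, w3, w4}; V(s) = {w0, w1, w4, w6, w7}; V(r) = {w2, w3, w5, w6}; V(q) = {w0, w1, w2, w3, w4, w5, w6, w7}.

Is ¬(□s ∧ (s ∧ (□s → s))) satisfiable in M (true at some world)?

Yes

Let φ = ¬(□s ∧ (s ∧ (□s → s))). Evaluate φ at each world:
  w0 (successors {w0, w1, w5}): φ is true.
  w1 (successors {w2, w3, w4, w7}): φ is true.
  w2 (successors {w0, w7}): φ is true.
  w3 (successors {w1, w4, w5, w6}): φ is true.
  w4 (successors {w0, w2, w3}): φ is true.
  w5 (successors {w5, w6}): φ is true.
  w6 (successors {w2}): φ is true.
  w7 (successors {w5}): φ is true.
Detail at w0 (witness):
  At w0: □s ∧ (s ∧ (□s → s)) is false, so ¬(□s ∧ (s ∧ (□s → s))) is true.
    At w0: □s is false, s ∧ (□s → s) is true, so □s ∧ (s ∧ (□s → s)) is false.
      At w0: □s requires s at every successor {w0, w1, w5}.
        s fails at w5, so □s is false at w0.
      At w0: s is true, □s → s is true, so s ∧ (□s → s) is true.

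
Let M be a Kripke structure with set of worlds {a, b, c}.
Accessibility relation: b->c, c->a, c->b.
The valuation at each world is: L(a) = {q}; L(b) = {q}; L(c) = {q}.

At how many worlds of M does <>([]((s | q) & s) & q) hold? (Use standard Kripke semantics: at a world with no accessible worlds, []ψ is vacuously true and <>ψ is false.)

Let φ = <>([]((s | q) & s) & q). Evaluate φ at each world:
  a (successors ∅): φ is false.
  b (successors {c}): φ is false.
  c (successors {a, b}): φ is true.
For instance, at b:
  At b: <>([]((s | q) & s) & q) requires []((s | q) & s) & q at some successor in {c}.
    At c: []((s | q) & s) & q is false.
  So <>([]((s | q) & s) & q) is false at b.
Satisfying worlds: {c}

1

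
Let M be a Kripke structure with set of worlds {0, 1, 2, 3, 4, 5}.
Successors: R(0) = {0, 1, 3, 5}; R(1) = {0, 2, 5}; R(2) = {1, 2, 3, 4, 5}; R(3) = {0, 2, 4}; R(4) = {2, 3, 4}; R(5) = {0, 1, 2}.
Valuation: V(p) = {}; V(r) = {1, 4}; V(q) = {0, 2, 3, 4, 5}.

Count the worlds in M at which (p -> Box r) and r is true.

2

Let φ = (p -> Box r) and r. Evaluate φ at each world:
  0 (successors {0, 1, 3, 5}): φ is false.
  1 (successors {0, 2, 5}): φ is true.
  2 (successors {1, 2, 3, 4, 5}): φ is false.
  3 (successors {0, 2, 4}): φ is false.
  4 (successors {2, 3, 4}): φ is true.
  5 (successors {0, 1, 2}): φ is false.
For instance, at 0:
  At 0: p -> Box r is true, r is false, so (p -> Box r) and r is false.
    At 0: p is false, Box r is false, so p -> Box r is true.
      At 0: Box r requires r at every successor {0, 1, 3, 5}.
        r fails at 0, so Box r is false at 0.
Satisfying worlds: {1, 4}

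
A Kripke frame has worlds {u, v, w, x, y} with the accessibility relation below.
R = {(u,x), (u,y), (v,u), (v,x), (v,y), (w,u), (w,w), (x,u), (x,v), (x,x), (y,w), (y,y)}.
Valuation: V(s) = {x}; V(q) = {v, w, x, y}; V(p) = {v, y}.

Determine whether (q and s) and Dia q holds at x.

Yes

At x: q and s is true, Dia q is true, so (q and s) and Dia q is true.
  At x: Dia q requires q at some successor in {u, v, x}.
    q holds at v, so Dia q is true at x.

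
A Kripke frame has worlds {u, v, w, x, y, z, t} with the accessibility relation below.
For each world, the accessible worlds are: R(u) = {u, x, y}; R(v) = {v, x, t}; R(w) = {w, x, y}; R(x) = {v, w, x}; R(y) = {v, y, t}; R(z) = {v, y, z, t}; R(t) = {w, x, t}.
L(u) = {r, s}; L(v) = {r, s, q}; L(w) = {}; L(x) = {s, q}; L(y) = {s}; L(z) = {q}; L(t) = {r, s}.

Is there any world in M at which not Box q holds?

Recall that Box ψ holds at a world iff ψ holds at every accessible world, and Dia ψ holds iff ψ holds at some accessible world.
Let φ = not Box q. Evaluate φ at each world:
  u (successors {u, x, y}): φ is true.
  v (successors {v, x, t}): φ is true.
  w (successors {w, x, y}): φ is true.
  x (successors {v, w, x}): φ is true.
  y (successors {v, y, t}): φ is true.
  z (successors {v, y, z, t}): φ is true.
  t (successors {w, x, t}): φ is true.
Detail at u (witness):
  At u: Box q is false, so not Box q is true.
    At u: Box q requires q at every successor {u, x, y}.
      q fails at u, so Box q is false at u.

Yes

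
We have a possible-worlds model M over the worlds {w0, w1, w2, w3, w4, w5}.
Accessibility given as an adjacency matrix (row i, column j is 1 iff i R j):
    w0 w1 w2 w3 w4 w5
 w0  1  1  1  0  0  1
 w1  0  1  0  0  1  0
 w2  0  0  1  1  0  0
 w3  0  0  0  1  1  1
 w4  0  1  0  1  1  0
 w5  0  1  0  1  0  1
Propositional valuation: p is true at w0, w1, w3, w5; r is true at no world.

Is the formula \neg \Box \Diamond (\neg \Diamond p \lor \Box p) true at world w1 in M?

Yes

At w1: \Box \Diamond (\neg \Diamond p \lor \Box p) is false, so \neg \Box \Diamond (\neg \Diamond p \lor \Box p) is true.
  At w1: \Box \Diamond (\neg \Diamond p \lor \Box p) requires \Diamond (\neg \Diamond p \lor \Box p) at every successor {w1, w4}.
    \Diamond (\neg \Diamond p \lor \Box p) fails at w1, so \Box \Diamond (\neg \Diamond p \lor \Box p) is false at w1.
      At w1: \Diamond (\neg \Diamond p \lor \Box p) requires \neg \Diamond p \lor \Box p at some successor in {w1, w4}.
        At w1: \neg \Diamond p \lor \Box p is false.
        At w4: \neg \Diamond p \lor \Box p is false.
      So \Diamond (\neg \Diamond p \lor \Box p) is false at w1.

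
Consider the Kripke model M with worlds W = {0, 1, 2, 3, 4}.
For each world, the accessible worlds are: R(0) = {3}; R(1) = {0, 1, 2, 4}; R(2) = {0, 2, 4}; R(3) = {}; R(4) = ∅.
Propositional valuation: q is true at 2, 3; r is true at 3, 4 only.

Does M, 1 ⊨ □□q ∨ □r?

At 1: □□q is false, □r is false, so □□q ∨ □r is false.
  At 1: □□q requires □q at every successor {0, 1, 2, 4}.
    □q fails at 1, so □□q is false at 1.
      At 1: □q requires q at every successor {0, 1, 2, 4}.
        q fails at 0, so □q is false at 1.
  At 1: □r requires r at every successor {0, 1, 2, 4}.
    r fails at 0, so □r is false at 1.

No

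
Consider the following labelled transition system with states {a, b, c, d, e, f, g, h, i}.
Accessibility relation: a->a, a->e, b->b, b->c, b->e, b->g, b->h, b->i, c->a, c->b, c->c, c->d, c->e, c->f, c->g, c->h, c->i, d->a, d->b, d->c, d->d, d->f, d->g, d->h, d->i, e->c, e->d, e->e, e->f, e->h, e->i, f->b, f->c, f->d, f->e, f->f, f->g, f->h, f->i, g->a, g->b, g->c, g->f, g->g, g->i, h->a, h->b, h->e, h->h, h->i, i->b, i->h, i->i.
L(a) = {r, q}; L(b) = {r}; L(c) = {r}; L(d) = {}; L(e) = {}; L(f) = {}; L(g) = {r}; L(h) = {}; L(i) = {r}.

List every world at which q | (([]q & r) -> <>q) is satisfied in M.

a, b, c, d, e, f, g, h, i

Let φ = q | (([]q & r) -> <>q). Evaluate φ at each world:
  a (successors {a, e}): φ is true.
  b (successors {b, c, e, g, h, i}): φ is true.
  c (successors {a, b, c, d, e, f, g, h, i}): φ is true.
  d (successors {a, b, c, d, f, g, h, i}): φ is true.
  e (successors {c, d, e, f, h, i}): φ is true.
  f (successors {b, c, d, e, f, g, h, i}): φ is true.
  g (successors {a, b, c, f, g, i}): φ is true.
  h (successors {a, b, e, h, i}): φ is true.
  i (successors {b, h, i}): φ is true.
For instance, at c:
  At c: q is false, ([]q & r) -> <>q is true, so q | (([]q & r) -> <>q) is true.
    At c: []q & r is false, <>q is true, so ([]q & r) -> <>q is true.
      At c: []q is false, r is true, so []q & r is false.
      At c: <>q requires q at some successor in {a, b, c, d, e, f, g, h, i}.
        q holds at a, so <>q is true at c.
Satisfying worlds: {a, b, c, d, e, f, g, h, i}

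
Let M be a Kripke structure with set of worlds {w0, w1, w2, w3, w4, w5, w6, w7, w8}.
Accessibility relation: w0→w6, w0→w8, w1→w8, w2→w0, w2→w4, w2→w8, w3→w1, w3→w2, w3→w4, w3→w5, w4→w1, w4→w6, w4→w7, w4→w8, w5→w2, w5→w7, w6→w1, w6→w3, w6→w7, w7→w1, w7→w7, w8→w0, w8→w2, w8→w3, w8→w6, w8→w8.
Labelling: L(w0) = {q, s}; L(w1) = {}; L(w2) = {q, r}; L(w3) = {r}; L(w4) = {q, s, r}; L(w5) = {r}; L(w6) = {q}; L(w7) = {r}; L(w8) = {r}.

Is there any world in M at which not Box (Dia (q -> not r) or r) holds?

No

Let φ = not Box (Dia (q -> not r) or r). Evaluate φ at each world:
  w0 (successors {w6, w8}): φ is false.
  w1 (successors {w8}): φ is false.
  w2 (successors {w0, w4, w8}): φ is false.
  w3 (successors {w1, w2, w4, w5}): φ is false.
  w4 (successors {w1, w6, w7, w8}): φ is false.
  w5 (successors {w2, w7}): φ is false.
  w6 (successors {w1, w3, w7}): φ is false.
  w7 (successors {w1, w7}): φ is false.
  w8 (successors {w0, w2, w3, w6, w8}): φ is false.
For instance, at w3:
  At w3: Box (Dia (q -> not r) or r) is true, so not Box (Dia (q -> not r) or r) is false.
    At w3: Box (Dia (q -> not r) or r) requires Dia (q -> not r) or r at every successor {w1, w2, w4, w5}.
      At w1: Dia (q -> not r) or r is true.
      At w2: Dia (q -> not r) or r is true.
      At w4: Dia (q -> not r) or r is true.
      At w5: Dia (q -> not r) or r is true.
    So Box (Dia (q -> not r) or r) is true at w3.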